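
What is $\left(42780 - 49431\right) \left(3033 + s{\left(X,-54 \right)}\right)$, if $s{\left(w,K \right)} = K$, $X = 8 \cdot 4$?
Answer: $-19813329$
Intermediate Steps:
$X = 32$
$\left(42780 - 49431\right) \left(3033 + s{\left(X,-54 \right)}\right) = \left(42780 - 49431\right) \left(3033 - 54\right) = \left(-6651\right) 2979 = -19813329$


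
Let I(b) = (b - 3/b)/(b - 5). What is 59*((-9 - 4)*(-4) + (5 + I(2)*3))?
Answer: 6667/2 ≈ 3333.5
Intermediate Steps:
I(b) = (b - 3/b)/(-5 + b)
59*((-9 - 4)*(-4) + (5 + I(2)*3)) = 59*((-9 - 4)*(-4) + (5 + ((-3 + 2²)/(2*(-5 + 2)))*3)) = 59*(-13*(-4) + (5 + ((½)*(-3 + 4)/(-3))*3)) = 59*(52 + (5 + ((½)*(-⅓)*1)*3)) = 59*(52 + (5 - ⅙*3)) = 59*(52 + (5 - ½)) = 59*(52 + 9/2) = 59*(113/2) = 6667/2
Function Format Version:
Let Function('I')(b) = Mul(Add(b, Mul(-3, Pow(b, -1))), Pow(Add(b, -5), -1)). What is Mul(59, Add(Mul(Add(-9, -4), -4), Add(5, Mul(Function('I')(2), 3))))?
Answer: Rational(6667, 2) ≈ 3333.5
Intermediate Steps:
Function('I')(b) = Mul(Pow(Add(-5, b), -1), Add(b, Mul(-3, Pow(b, -1)))) (Function('I')(b) = Mul(Add(b, Mul(-3, Pow(b, -1))), Pow(Add(-5, b), -1)) = Mul(Pow(Add(-5, b), -1), Add(b, Mul(-3, Pow(b, -1)))))
Mul(59, Add(Mul(Add(-9, -4), -4), Add(5, Mul(Function('I')(2), 3)))) = Mul(59, Add(Mul(Add(-9, -4), -4), Add(5, Mul(Mul(Pow(2, -1), Pow(Add(-5, 2), -1), Add(-3, Pow(2, 2))), 3)))) = Mul(59, Add(Mul(-13, -4), Add(5, Mul(Mul(Rational(1, 2), Pow(-3, -1), Add(-3, 4)), 3)))) = Mul(59, Add(52, Add(5, Mul(Mul(Rational(1, 2), Rational(-1, 3), 1), 3)))) = Mul(59, Add(52, Add(5, Mul(Rational(-1, 6), 3)))) = Mul(59, Add(52, Add(5, Rational(-1, 2)))) = Mul(59, Add(52, Rational(9, 2))) = Mul(59, Rational(113, 2)) = Rational(6667, 2)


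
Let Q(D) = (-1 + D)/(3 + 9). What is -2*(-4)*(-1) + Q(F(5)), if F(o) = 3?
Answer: -47/6 ≈ -7.8333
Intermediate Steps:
Q(D) = -1/12 + D/12 (Q(D) = (-1 + D)/12 = (-1 + D)*(1/12) = -1/12 + D/12)
-2*(-4)*(-1) + Q(F(5)) = -2*(-4)*(-1) + (-1/12 + (1/12)*3) = 8*(-1) + (-1/12 + ¼) = -8 + ⅙ = -47/6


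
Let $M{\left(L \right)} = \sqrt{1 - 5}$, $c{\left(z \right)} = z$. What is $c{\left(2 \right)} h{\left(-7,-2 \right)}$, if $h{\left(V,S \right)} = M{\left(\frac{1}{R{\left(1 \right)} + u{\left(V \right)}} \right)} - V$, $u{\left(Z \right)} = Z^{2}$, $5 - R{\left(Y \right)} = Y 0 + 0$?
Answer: $14 + 4 i \approx 14.0 + 4.0 i$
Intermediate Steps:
$R{\left(Y \right)} = 5$ ($R{\left(Y \right)} = 5 - \left(Y 0 + 0\right) = 5 - \left(0 + 0\right) = 5 - 0 = 5 + 0 = 5$)
$M{\left(L \right)} = 2 i$ ($M{\left(L \right)} = \sqrt{-4} = 2 i$)
$h{\left(V,S \right)} = - V + 2 i$ ($h{\left(V,S \right)} = 2 i - V = - V + 2 i$)
$c{\left(2 \right)} h{\left(-7,-2 \right)} = 2 \left(\left(-1\right) \left(-7\right) + 2 i\right) = 2 \left(7 + 2 i\right) = 14 + 4 i$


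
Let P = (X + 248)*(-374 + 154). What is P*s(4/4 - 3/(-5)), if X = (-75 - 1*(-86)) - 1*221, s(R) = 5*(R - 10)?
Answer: 351120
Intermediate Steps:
s(R) = -50 + 5*R (s(R) = 5*(-10 + R) = -50 + 5*R)
X = -210 (X = (-75 + 86) - 221 = 11 - 221 = -210)
P = -8360 (P = (-210 + 248)*(-374 + 154) = 38*(-220) = -8360)
P*s(4/4 - 3/(-5)) = -8360*(-50 + 5*(4/4 - 3/(-5))) = -8360*(-50 + 5*(4*(1/4) - 3*(-1/5))) = -8360*(-50 + 5*(1 + 3/5)) = -8360*(-50 + 5*(8/5)) = -8360*(-50 + 8) = -8360*(-42) = 351120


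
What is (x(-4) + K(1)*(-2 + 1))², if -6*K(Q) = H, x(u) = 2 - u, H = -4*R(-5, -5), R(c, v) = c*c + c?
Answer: 484/9 ≈ 53.778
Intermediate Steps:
R(c, v) = c + c² (R(c, v) = c² + c = c + c²)
H = -80 (H = -(-20)*(1 - 5) = -(-20)*(-4) = -4*20 = -80)
K(Q) = 40/3 (K(Q) = -⅙*(-80) = 40/3)
(x(-4) + K(1)*(-2 + 1))² = ((2 - 1*(-4)) + 40*(-2 + 1)/3)² = ((2 + 4) + (40/3)*(-1))² = (6 - 40/3)² = (-22/3)² = 484/9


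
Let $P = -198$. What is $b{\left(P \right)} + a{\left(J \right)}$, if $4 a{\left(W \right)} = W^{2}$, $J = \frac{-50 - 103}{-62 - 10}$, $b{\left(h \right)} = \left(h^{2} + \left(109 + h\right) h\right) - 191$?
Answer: $\frac{14498849}{256} \approx 56636.0$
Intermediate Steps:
$b{\left(h \right)} = -191 + h^{2} + h \left(109 + h\right)$ ($b{\left(h \right)} = \left(h^{2} + h \left(109 + h\right)\right) - 191 = -191 + h^{2} + h \left(109 + h\right)$)
$J = \frac{17}{8}$ ($J = - \frac{153}{-72} = \left(-153\right) \left(- \frac{1}{72}\right) = \frac{17}{8} \approx 2.125$)
$a{\left(W \right)} = \frac{W^{2}}{4}$
$b{\left(P \right)} + a{\left(J \right)} = \left(-191 + 2 \left(-198\right)^{2} + 109 \left(-198\right)\right) + \frac{\left(\frac{17}{8}\right)^{2}}{4} = \left(-191 + 2 \cdot 39204 - 21582\right) + \frac{1}{4} \cdot \frac{289}{64} = \left(-191 + 78408 - 21582\right) + \frac{289}{256} = 56635 + \frac{289}{256} = \frac{14498849}{256}$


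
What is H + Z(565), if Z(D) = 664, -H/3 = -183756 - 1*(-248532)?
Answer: -193664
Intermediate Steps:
H = -194328 (H = -3*(-183756 - 1*(-248532)) = -3*(-183756 + 248532) = -3*64776 = -194328)
H + Z(565) = -194328 + 664 = -193664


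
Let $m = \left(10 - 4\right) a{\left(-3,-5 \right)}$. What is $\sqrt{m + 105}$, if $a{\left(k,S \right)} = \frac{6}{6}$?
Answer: $\sqrt{111} \approx 10.536$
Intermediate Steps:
$a{\left(k,S \right)} = 1$ ($a{\left(k,S \right)} = 6 \cdot \frac{1}{6} = 1$)
$m = 6$ ($m = \left(10 - 4\right) 1 = 6 \cdot 1 = 6$)
$\sqrt{m + 105} = \sqrt{6 + 105} = \sqrt{111}$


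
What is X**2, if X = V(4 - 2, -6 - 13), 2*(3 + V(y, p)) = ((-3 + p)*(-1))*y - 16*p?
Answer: 29241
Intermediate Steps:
V(y, p) = -3 - 8*p + y*(3 - p)/2 (V(y, p) = -3 + (((-3 + p)*(-1))*y - 16*p)/2 = -3 + ((3 - p)*y - 16*p)/2 = -3 + (y*(3 - p) - 16*p)/2 = -3 + (-16*p + y*(3 - p))/2 = -3 + (-8*p + y*(3 - p)/2) = -3 - 8*p + y*(3 - p)/2)
X = 171 (X = -3 - 8*(-6 - 13) + 3*(4 - 2)/2 - (-6 - 13)*(4 - 2)/2 = -3 - 8*(-19) + (3/2)*2 - 1/2*(-19)*2 = -3 + 152 + 3 + 19 = 171)
X**2 = 171**2 = 29241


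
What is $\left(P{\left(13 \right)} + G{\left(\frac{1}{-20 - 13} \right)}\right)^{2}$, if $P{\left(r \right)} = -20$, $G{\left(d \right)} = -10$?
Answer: $900$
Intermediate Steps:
$\left(P{\left(13 \right)} + G{\left(\frac{1}{-20 - 13} \right)}\right)^{2} = \left(-20 - 10\right)^{2} = \left(-30\right)^{2} = 900$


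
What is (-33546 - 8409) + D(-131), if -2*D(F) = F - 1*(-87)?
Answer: -41933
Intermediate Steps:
D(F) = -87/2 - F/2 (D(F) = -(F - 1*(-87))/2 = -(F + 87)/2 = -(87 + F)/2 = -87/2 - F/2)
(-33546 - 8409) + D(-131) = (-33546 - 8409) + (-87/2 - ½*(-131)) = -41955 + (-87/2 + 131/2) = -41955 + 22 = -41933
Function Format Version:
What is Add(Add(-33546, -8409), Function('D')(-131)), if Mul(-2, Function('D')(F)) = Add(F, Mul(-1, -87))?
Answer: -41933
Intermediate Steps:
Function('D')(F) = Add(Rational(-87, 2), Mul(Rational(-1, 2), F)) (Function('D')(F) = Mul(Rational(-1, 2), Add(F, Mul(-1, -87))) = Mul(Rational(-1, 2), Add(F, 87)) = Mul(Rational(-1, 2), Add(87, F)) = Add(Rational(-87, 2), Mul(Rational(-1, 2), F)))
Add(Add(-33546, -8409), Function('D')(-131)) = Add(Add(-33546, -8409), Add(Rational(-87, 2), Mul(Rational(-1, 2), -131))) = Add(-41955, Add(Rational(-87, 2), Rational(131, 2))) = Add(-41955, 22) = -41933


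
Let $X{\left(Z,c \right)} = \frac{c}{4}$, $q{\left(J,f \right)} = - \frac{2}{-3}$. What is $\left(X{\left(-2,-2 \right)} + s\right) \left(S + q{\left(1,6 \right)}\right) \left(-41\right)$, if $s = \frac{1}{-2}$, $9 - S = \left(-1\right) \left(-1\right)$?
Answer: $\frac{1066}{3} \approx 355.33$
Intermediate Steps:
$q{\left(J,f \right)} = \frac{2}{3}$ ($q{\left(J,f \right)} = \left(-2\right) \left(- \frac{1}{3}\right) = \frac{2}{3}$)
$S = 8$ ($S = 9 - \left(-1\right) \left(-1\right) = 9 - 1 = 8$)
$X{\left(Z,c \right)} = \frac{c}{4}$ ($X{\left(Z,c \right)} = c \frac{1}{4} = \frac{c}{4}$)
$s = - \frac{1}{2} \approx -0.5$
$\left(X{\left(-2,-2 \right)} + s\right) \left(S + q{\left(1,6 \right)}\right) \left(-41\right) = \left(\frac{1}{4} \left(-2\right) - \frac{1}{2}\right) \left(8 + \frac{2}{3}\right) \left(-41\right) = \left(- \frac{1}{2} - \frac{1}{2}\right) \frac{26}{3} \left(-41\right) = \left(-1\right) \frac{26}{3} \left(-41\right) = \left(- \frac{26}{3}\right) \left(-41\right) = \frac{1066}{3}$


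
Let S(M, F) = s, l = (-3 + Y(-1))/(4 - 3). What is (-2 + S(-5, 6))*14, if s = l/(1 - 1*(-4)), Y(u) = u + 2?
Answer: -168/5 ≈ -33.600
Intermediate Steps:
Y(u) = 2 + u
l = -2 (l = (-3 + (2 - 1))/(4 - 3) = (-3 + 1)/1 = -2*1 = -2)
s = -2/5 (s = -2/(1 - 1*(-4)) = -2/(1 + 4) = -2/5 ≈ -0.40000)
S(M, F) = -2/5
(-2 + S(-5, 6))*14 = (-2 - 2/5)*14 = -12/5*14 = -168/5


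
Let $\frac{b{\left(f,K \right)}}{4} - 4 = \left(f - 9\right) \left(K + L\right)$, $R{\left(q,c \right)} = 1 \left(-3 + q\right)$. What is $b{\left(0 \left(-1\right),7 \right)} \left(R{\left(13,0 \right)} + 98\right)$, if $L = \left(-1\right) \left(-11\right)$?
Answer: $-68256$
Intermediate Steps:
$L = 11$
$R{\left(q,c \right)} = -3 + q$
$b{\left(f,K \right)} = 16 + 4 \left(-9 + f\right) \left(11 + K\right)$ ($b{\left(f,K \right)} = 16 + 4 \left(f - 9\right) \left(K + 11\right) = 16 + 4 \left(-9 + f\right) \left(11 + K\right)$)
$b{\left(0 \left(-1\right),7 \right)} \left(R{\left(13,0 \right)} + 98\right) = \left(-380 - 252 + 44 \cdot 0 \left(-1\right) + 4 \cdot 7 \cdot 0 \left(-1\right)\right) \left(\left(-3 + 13\right) + 98\right) = \left(-380 - 252 + 44 \cdot 0 + 4 \cdot 7 \cdot 0\right) \left(10 + 98\right) = \left(-380 - 252 + 0 + 0\right) 108 = \left(-632\right) 108 = -68256$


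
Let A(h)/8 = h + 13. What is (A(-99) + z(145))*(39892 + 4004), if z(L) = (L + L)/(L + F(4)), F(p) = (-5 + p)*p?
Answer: -1415177776/47 ≈ -3.0110e+7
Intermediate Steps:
F(p) = p*(-5 + p)
A(h) = 104 + 8*h (A(h) = 8*(h + 13) = 8*(13 + h) = 104 + 8*h)
z(L) = 2*L/(-4 + L) (z(L) = (L + L)/(L + 4*(-5 + 4)) = (2*L)/(L + 4*(-1)) = (2*L)/(L - 4) = (2*L)/(-4 + L) = 2*L/(-4 + L))
(A(-99) + z(145))*(39892 + 4004) = ((104 + 8*(-99)) + 2*145/(-4 + 145))*(39892 + 4004) = ((104 - 792) + 2*145/141)*43896 = (-688 + 2*145*(1/141))*43896 = (-688 + 290/141)*43896 = -96718/141*43896 = -1415177776/47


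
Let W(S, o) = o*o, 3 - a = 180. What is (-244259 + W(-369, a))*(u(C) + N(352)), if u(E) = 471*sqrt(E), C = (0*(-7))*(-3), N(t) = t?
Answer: -74951360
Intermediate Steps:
a = -177 (a = 3 - 1*180 = 3 - 180 = -177)
W(S, o) = o**2
C = 0 (C = 0*(-3) = 0)
(-244259 + W(-369, a))*(u(C) + N(352)) = (-244259 + (-177)**2)*(471*sqrt(0) + 352) = (-244259 + 31329)*(471*0 + 352) = -212930*(0 + 352) = -212930*352 = -74951360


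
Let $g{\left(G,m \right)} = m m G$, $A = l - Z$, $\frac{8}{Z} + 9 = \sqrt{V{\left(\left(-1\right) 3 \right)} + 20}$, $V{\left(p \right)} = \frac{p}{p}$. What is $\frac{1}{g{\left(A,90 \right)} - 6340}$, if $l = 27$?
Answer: $\frac{694}{154046975} - \frac{27 \sqrt{21}}{1232375800} \approx 4.4047 \cdot 10^{-6}$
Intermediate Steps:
$V{\left(p \right)} = 1$
$Z = \frac{8}{-9 + \sqrt{21}}$ ($Z = \frac{8}{-9 + \sqrt{1 + 20}} = \frac{8}{-9 + \sqrt{21}} \approx -1.811$)
$A = \frac{141}{5} + \frac{2 \sqrt{21}}{15}$ ($A = 27 - \left(- \frac{6}{5} - \frac{2 \sqrt{21}}{15}\right) = 27 + \left(\frac{6}{5} + \frac{2 \sqrt{21}}{15}\right) = \frac{141}{5} + \frac{2 \sqrt{21}}{15} \approx 28.811$)
$g{\left(G,m \right)} = G m^{2}$ ($g{\left(G,m \right)} = m^{2} G = G m^{2}$)
$\frac{1}{g{\left(A,90 \right)} - 6340} = \frac{1}{\left(\frac{141}{5} + \frac{2 \sqrt{21}}{15}\right) 90^{2} - 6340} = \frac{1}{\left(\frac{141}{5} + \frac{2 \sqrt{21}}{15}\right) 8100 - 6340} = \frac{1}{\left(228420 + 1080 \sqrt{21}\right) - 6340} = \frac{1}{222080 + 1080 \sqrt{21}}$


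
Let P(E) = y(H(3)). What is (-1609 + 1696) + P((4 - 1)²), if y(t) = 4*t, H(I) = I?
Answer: 99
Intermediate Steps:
P(E) = 12 (P(E) = 4*3 = 12)
(-1609 + 1696) + P((4 - 1)²) = (-1609 + 1696) + 12 = 87 + 12 = 99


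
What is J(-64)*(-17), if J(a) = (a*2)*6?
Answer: 13056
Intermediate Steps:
J(a) = 12*a (J(a) = (2*a)*6 = 12*a)
J(-64)*(-17) = (12*(-64))*(-17) = -768*(-17) = 13056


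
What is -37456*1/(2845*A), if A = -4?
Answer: 9364/2845 ≈ 3.2914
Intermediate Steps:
-37456*1/(2845*A) = -37456/((-4*2845)) = -37456/(-11380) = -37456*(-1/11380) = 9364/2845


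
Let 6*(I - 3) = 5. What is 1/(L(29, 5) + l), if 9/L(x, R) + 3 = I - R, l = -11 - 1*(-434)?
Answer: 25/10521 ≈ 0.0023762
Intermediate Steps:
I = 23/6 (I = 3 + (⅙)*5 = 3 + ⅚ = 23/6 ≈ 3.8333)
l = 423 (l = -11 + 434 = 423)
L(x, R) = 9/(⅚ - R) (L(x, R) = 9/(-3 + (23/6 - R)) = 9/(⅚ - R))
1/(L(29, 5) + l) = 1/(-54/(-5 + 6*5) + 423) = 1/(-54/(-5 + 30) + 423) = 1/(-54/25 + 423) = 1/(10521/25) = 25/10521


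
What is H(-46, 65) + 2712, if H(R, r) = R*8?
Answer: 2344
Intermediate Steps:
H(R, r) = 8*R
H(-46, 65) + 2712 = 8*(-46) + 2712 = -368 + 2712 = 2344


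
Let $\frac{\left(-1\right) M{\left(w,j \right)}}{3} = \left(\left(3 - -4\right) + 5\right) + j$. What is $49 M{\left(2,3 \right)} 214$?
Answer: $-471870$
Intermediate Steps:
$M{\left(w,j \right)} = -36 - 3 j$ ($M{\left(w,j \right)} = - 3 \left(\left(\left(3 - -4\right) + 5\right) + j\right) = - 3 \left(\left(\left(3 + 4\right) + 5\right) + j\right) = - 3 \left(\left(7 + 5\right) + j\right) = - 3 \left(12 + j\right) = -36 - 3 j$)
$49 M{\left(2,3 \right)} 214 = 49 \left(-36 - 9\right) 214 = 49 \left(-45\right) 214 = \left(-2205\right) 214 = -471870$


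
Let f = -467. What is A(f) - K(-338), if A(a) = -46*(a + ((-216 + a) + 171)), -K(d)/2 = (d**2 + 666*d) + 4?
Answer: -176686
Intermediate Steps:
K(d) = -8 - 1332*d - 2*d**2 (K(d) = -2*((d**2 + 666*d) + 4) = -2*(4 + d**2 + 666*d) = -8 - 1332*d - 2*d**2)
A(a) = 2070 - 92*a (A(a) = -46*(a + (-45 + a)) = -46*(-45 + 2*a) = 2070 - 92*a)
A(f) - K(-338) = (2070 - 92*(-467)) - (-8 - 1332*(-338) - 2*(-338)**2) = (2070 + 42964) - (-8 + 450216 - 2*114244) = 45034 - (-8 + 450216 - 228488) = 45034 - 1*221720 = 45034 - 221720 = -176686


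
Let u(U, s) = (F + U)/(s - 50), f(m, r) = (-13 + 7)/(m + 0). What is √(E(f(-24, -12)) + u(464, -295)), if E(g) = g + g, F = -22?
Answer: 7*I*√7590/690 ≈ 0.88383*I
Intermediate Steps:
f(m, r) = -6/m
u(U, s) = (-22 + U)/(-50 + s) (u(U, s) = (-22 + U)/(s - 50) = (-22 + U)/(-50 + s))
E(g) = 2*g
√(E(f(-24, -12)) + u(464, -295)) = √(2*(-6/(-24)) + (-22 + 464)/(-50 - 295)) = √(2*(-6*(-1/24)) + 442/(-345)) = √(2*(¼) - 1/345*442) = √(½ - 442/345) = √(-539/690) = 7*I*√7590/690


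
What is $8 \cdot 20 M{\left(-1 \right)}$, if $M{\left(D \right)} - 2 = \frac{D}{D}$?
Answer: $480$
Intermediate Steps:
$M{\left(D \right)} = 3$ ($M{\left(D \right)} = 2 + \frac{D}{D} = 2 + 1 = 3$)
$8 \cdot 20 M{\left(-1 \right)} = 8 \cdot 20 \cdot 3 = 160 \cdot 3 = 480$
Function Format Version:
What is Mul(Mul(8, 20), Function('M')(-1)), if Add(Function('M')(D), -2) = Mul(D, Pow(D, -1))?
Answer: 480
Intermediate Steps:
Function('M')(D) = 3 (Function('M')(D) = Add(2, Mul(D, Pow(D, -1))) = Add(2, 1) = 3)
Mul(Mul(8, 20), Function('M')(-1)) = Mul(Mul(8, 20), 3) = Mul(160, 3) = 480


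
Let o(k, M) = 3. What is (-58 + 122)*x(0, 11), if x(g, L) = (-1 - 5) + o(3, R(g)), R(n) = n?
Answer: -192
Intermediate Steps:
x(g, L) = -3 (x(g, L) = (-1 - 5) + 3 = -6 + 3 = -3)
(-58 + 122)*x(0, 11) = (-58 + 122)*(-3) = 64*(-3) = -192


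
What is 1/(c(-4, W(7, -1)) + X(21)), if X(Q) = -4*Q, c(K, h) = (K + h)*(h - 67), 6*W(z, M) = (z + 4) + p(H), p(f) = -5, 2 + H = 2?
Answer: 1/114 ≈ 0.0087719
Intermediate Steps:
H = 0 (H = -2 + 2 = 0)
W(z, M) = -⅙ + z/6 (W(z, M) = ((z + 4) - 5)/6 = ((4 + z) - 5)/6 = (-1 + z)/6 = -⅙ + z/6)
c(K, h) = (-67 + h)*(K + h) (c(K, h) = (K + h)*(-67 + h) = (-67 + h)*(K + h))
1/(c(-4, W(7, -1)) + X(21)) = 1/(((-⅙ + (⅙)*7)² - 67*(-4) - 67*(-⅙ + (⅙)*7) - 4*(-⅙ + (⅙)*7)) - 4*21) = 1/(((-⅙ + 7/6)² + 268 - 67*(-⅙ + 7/6) - 4*(-⅙ + 7/6)) - 84) = 1/((1² + 268 - 67*1 - 4*1) - 84) = 1/((1 + 268 - 67 - 4) - 84) = 1/(198 - 84) = 1/114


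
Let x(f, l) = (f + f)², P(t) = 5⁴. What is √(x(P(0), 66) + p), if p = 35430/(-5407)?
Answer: √45680509992490/5407 ≈ 1250.0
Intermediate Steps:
P(t) = 625
p = -35430/5407 (p = 35430*(-1/5407) = -35430/5407 ≈ -6.5526)
x(f, l) = 4*f² (x(f, l) = (2*f)² = 4*f²)
√(x(P(0), 66) + p) = √(4*625² - 35430/5407) = √(4*390625 - 35430/5407) = √(1562500 - 35430/5407) = √(8448402070/5407) = √45680509992490/5407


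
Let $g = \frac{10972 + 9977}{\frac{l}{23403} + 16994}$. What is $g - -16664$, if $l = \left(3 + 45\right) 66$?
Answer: $\frac{2209330733149}{132571250} \approx 16665.0$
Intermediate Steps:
$l = 3168$ ($l = 48 \cdot 66 = 3168$)
$g = \frac{163423149}{132571250}$ ($g = \frac{10972 + 9977}{\frac{3168}{23403} + 16994} = \frac{20949}{3168 \cdot \frac{1}{23403} + 16994} = \frac{20949}{\frac{1056}{7801} + 16994} = \frac{20949}{\frac{132571250}{7801}} = 20949 \cdot \frac{7801}{132571250} = \frac{163423149}{132571250} \approx 1.2327$)
$g - -16664 = \frac{163423149}{132571250} - -16664 = \frac{163423149}{132571250} + 16664 = \frac{2209330733149}{132571250}$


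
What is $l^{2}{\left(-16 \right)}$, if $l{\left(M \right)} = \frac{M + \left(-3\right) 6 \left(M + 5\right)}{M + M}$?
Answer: $\frac{8281}{256} \approx 32.348$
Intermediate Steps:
$l{\left(M \right)} = \frac{-90 - 17 M}{2 M}$ ($l{\left(M \right)} = \frac{M - 18 \left(5 + M\right)}{2 M} = \left(M - \left(90 + 18 M\right)\right) \frac{1}{2 M} = \left(-90 - 17 M\right) \frac{1}{2 M} = \frac{-90 - 17 M}{2 M}$)
$l^{2}{\left(-16 \right)} = \left(- \frac{17}{2} - \frac{45}{-16}\right)^{2} = \left(- \frac{17}{2} - - \frac{45}{16}\right)^{2} = \left(- \frac{17}{2} + \frac{45}{16}\right)^{2} = \left(- \frac{91}{16}\right)^{2} = \frac{8281}{256}$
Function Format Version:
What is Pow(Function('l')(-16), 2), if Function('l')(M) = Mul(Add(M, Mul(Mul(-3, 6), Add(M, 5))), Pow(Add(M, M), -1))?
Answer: Rational(8281, 256) ≈ 32.348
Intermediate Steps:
Function('l')(M) = Mul(Rational(1, 2), Pow(M, -1), Add(-90, Mul(-17, M))) (Function('l')(M) = Mul(Add(M, Mul(-18, Add(5, M))), Pow(Mul(2, M), -1)) = Mul(Add(M, Add(-90, Mul(-18, M))), Mul(Rational(1, 2), Pow(M, -1))) = Mul(Add(-90, Mul(-17, M)), Mul(Rational(1, 2), Pow(M, -1))) = Mul(Rational(1, 2), Pow(M, -1), Add(-90, Mul(-17, M))))
Pow(Function('l')(-16), 2) = Pow(Add(Rational(-17, 2), Mul(-45, Pow(-16, -1))), 2) = Pow(Add(Rational(-17, 2), Mul(-45, Rational(-1, 16))), 2) = Pow(Add(Rational(-17, 2), Rational(45, 16)), 2) = Pow(Rational(-91, 16), 2) = Rational(8281, 256)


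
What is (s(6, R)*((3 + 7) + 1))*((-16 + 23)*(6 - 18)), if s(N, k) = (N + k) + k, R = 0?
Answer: -5544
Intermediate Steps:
s(N, k) = N + 2*k
(s(6, R)*((3 + 7) + 1))*((-16 + 23)*(6 - 18)) = ((6 + 2*0)*((3 + 7) + 1))*((-16 + 23)*(6 - 18)) = ((6 + 0)*(10 + 1))*(7*(-12)) = (6*11)*(-84) = 66*(-84) = -5544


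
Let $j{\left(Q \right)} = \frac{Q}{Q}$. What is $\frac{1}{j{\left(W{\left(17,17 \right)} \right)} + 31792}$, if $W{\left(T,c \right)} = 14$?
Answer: $\frac{1}{31793} \approx 3.1453 \cdot 10^{-5}$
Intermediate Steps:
$j{\left(Q \right)} = 1$
$\frac{1}{j{\left(W{\left(17,17 \right)} \right)} + 31792} = \frac{1}{1 + 31792} = \frac{1}{31793}$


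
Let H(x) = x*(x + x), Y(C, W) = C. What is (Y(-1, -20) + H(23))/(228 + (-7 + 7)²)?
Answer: 1057/228 ≈ 4.6360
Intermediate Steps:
H(x) = 2*x² (H(x) = x*(2*x) = 2*x²)
(Y(-1, -20) + H(23))/(228 + (-7 + 7)²) = (-1 + 2*23²)/(228 + (-7 + 7)²) = (-1 + 2*529)/(228 + 0²) = (-1 + 1058)/(228 + 0) = 1057/228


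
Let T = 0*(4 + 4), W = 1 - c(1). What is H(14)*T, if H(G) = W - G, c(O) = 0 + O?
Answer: 0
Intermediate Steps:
c(O) = O
W = 0 (W = 1 - 1*1 = 1 - 1 = 0)
H(G) = -G (H(G) = 0 - G = -G)
T = 0 (T = 0*8 = 0)
H(14)*T = -1*14*0 = -14*0 = 0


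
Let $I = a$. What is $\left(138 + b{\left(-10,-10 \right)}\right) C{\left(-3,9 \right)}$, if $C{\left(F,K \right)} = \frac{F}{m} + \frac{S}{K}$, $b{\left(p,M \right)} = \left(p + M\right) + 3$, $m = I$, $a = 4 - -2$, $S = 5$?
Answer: $\frac{121}{18} \approx 6.7222$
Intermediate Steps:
$a = 6$ ($a = 4 + 2 = 6$)
$I = 6$
$m = 6$
$b{\left(p,M \right)} = 3 + M + p$ ($b{\left(p,M \right)} = \left(M + p\right) + 3 = 3 + M + p$)
$C{\left(F,K \right)} = \frac{5}{K} + \frac{F}{6}$ ($C{\left(F,K \right)} = \frac{F}{6} + \frac{5}{K} = \frac{5}{K} + \frac{F}{6}$)
$\left(138 + b{\left(-10,-10 \right)}\right) C{\left(-3,9 \right)} = \left(138 - 17\right) \left(\frac{5}{9} + \frac{1}{6} \left(-3\right)\right) = \left(138 - 17\right) \left(5 \cdot \frac{1}{9} - \frac{1}{2}\right) = 121 \left(\frac{5}{9} - \frac{1}{2}\right) = 121 \cdot \frac{1}{18} = \frac{121}{18}$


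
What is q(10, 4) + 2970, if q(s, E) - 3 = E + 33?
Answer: 3010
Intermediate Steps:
q(s, E) = 36 + E (q(s, E) = 3 + (E + 33) = 3 + (33 + E) = 36 + E)
q(10, 4) + 2970 = (36 + 4) + 2970 = 40 + 2970 = 3010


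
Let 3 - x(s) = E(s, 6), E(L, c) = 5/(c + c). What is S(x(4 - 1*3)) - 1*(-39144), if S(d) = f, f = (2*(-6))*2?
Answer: 39120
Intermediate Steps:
f = -24 (f = -12*2 = -24)
E(L, c) = 5/(2*c) (E(L, c) = 5/((2*c)) = 5*(1/(2*c)) = 5/(2*c))
x(s) = 31/12 (x(s) = 3 - 5/(2*6) = 3 - 1*5/12 = 3 - 5/12 = 31/12)
S(d) = -24
S(x(4 - 1*3)) - 1*(-39144) = -24 - 1*(-39144) = -24 + 39144 = 39120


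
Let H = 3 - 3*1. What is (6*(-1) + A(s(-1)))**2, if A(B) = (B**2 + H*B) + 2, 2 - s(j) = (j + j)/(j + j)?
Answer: 9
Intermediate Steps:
H = 0 (H = 3 - 3 = 0)
s(j) = 1 (s(j) = 2 - (j + j)/(j + j) = 2 - 2*j/(2*j) = 2 - 2*j*1/(2*j) = 2 - 1*1 = 2 - 1 = 1)
A(B) = 2 + B**2 (A(B) = (B**2 + 0*B) + 2 = (B**2 + 0) + 2 = B**2 + 2 = 2 + B**2)
(6*(-1) + A(s(-1)))**2 = (6*(-1) + (2 + 1**2))**2 = (-6 + (2 + 1))**2 = (-6 + 3)**2 = (-3)**2 = 9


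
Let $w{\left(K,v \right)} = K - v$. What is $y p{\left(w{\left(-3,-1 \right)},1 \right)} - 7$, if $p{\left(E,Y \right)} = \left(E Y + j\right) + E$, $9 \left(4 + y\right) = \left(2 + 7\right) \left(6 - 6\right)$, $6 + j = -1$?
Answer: $37$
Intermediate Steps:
$j = -7$ ($j = -6 - 1 = -7$)
$y = -4$ ($y = -4 + \frac{\left(2 + 7\right) \left(6 - 6\right)}{9} = -4 + \frac{9 \cdot 0}{9} = -4 + \frac{1}{9} \cdot 0 = -4 + 0 = -4$)
$p{\left(E,Y \right)} = -7 + E + E Y$ ($p{\left(E,Y \right)} = \left(E Y - 7\right) + E = \left(-7 + E Y\right) + E = -7 + E + E Y$)
$y p{\left(w{\left(-3,-1 \right)},1 \right)} - 7 = - 4 \left(-7 - 2 + \left(-3 - -1\right) 1\right) - 7 = - 4 \left(-7 + \left(-3 + 1\right) + \left(-3 + 1\right) 1\right) - 7 = - 4 \left(-7 - 2 - 2\right) - 7 = \left(-4\right) \left(-11\right) - 7 = 44 - 7 = 37$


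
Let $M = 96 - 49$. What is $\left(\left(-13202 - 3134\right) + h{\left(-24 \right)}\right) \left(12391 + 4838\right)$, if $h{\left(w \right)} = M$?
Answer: $-280643181$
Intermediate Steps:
$M = 47$
$h{\left(w \right)} = 47$
$\left(\left(-13202 - 3134\right) + h{\left(-24 \right)}\right) \left(12391 + 4838\right) = \left(\left(-13202 - 3134\right) + 47\right) \left(12391 + 4838\right) = \left(\left(-13202 - 3134\right) + 47\right) 17229 = \left(-16336 + 47\right) 17229 = \left(-16289\right) 17229 = -280643181$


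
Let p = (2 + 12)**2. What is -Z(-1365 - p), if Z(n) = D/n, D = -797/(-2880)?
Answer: 797/4495680 ≈ 0.00017728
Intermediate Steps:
p = 196 (p = 14**2 = 196)
D = 797/2880 (D = -797*(-1/2880) = 797/2880 ≈ 0.27674)
Z(n) = 797/(2880*n)
-Z(-1365 - p) = -797/(2880*(-1365 - 1*196)) = -797/(2880*(-1365 - 196)) = -797/(2880*(-1561)) = -797*(-1)/(2880*1561) = -1*(-797/4495680) = 797/4495680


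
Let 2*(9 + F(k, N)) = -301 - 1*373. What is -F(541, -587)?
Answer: 346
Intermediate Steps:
F(k, N) = -346 (F(k, N) = -9 + (-301 - 1*373)/2 = -9 + (-301 - 373)/2 = -9 + (½)*(-674) = -9 - 337 = -346)
-F(541, -587) = -1*(-346) = 346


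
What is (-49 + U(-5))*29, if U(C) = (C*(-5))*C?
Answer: -5046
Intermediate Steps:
U(C) = -5*C² (U(C) = (-5*C)*C = -5*C²)
(-49 + U(-5))*29 = (-49 - 5*(-5)²)*29 = (-49 - 5*25)*29 = (-49 - 125)*29 = -174*29 = -5046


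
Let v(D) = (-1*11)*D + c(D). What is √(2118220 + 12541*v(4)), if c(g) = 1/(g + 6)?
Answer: √156767010/10 ≈ 1252.1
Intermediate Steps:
c(g) = 1/(6 + g)
v(D) = 1/(6 + D) - 11*D (v(D) = (-1*11)*D + 1/(6 + D) = -11*D + 1/(6 + D) = 1/(6 + D) - 11*D)
√(2118220 + 12541*v(4)) = √(2118220 + 12541*((1 - 11*4*(6 + 4))/(6 + 4))) = √(2118220 + 12541*((1 - 11*4*10)/10)) = √(2118220 + 12541*((1 - 440)/10)) = √(2118220 + 12541*((⅒)*(-439))) = √(2118220 + 12541*(-439/10)) = √(2118220 - 5505499/10) = √(15676701/10) = √156767010/10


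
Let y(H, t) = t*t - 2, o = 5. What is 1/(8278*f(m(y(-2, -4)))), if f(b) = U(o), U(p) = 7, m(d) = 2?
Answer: 1/57946 ≈ 1.7257e-5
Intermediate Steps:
y(H, t) = -2 + t² (y(H, t) = t² - 2 = -2 + t²)
f(b) = 7
1/(8278*f(m(y(-2, -4)))) = 1/(8278*7) = (1/8278)*(⅐) = 1/57946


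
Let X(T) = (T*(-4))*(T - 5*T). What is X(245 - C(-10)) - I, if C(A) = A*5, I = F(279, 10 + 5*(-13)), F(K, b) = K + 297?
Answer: 1391824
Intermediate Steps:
F(K, b) = 297 + K
I = 576 (I = 297 + 279 = 576)
C(A) = 5*A
X(T) = 16*T² (X(T) = (-4*T)*(-4*T) = 16*T²)
X(245 - C(-10)) - I = 16*(245 - 5*(-10))² - 1*576 = 16*(245 - 1*(-50))² - 576 = 16*(245 + 50)² - 576 = 16*295² - 576 = 16*87025 - 576 = 1392400 - 576 = 1391824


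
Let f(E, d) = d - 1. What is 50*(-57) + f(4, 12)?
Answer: -2839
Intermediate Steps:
f(E, d) = -1 + d
50*(-57) + f(4, 12) = 50*(-57) + (-1 + 12) = -2850 + 11 = -2839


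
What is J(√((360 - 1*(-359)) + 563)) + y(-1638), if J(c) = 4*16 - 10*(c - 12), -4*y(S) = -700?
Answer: 359 - 10*√1282 ≈ 0.94972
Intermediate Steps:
y(S) = 175 (y(S) = -¼*(-700) = 175)
J(c) = 184 - 10*c (J(c) = 64 - 10*(-12 + c) = 64 + (120 - 10*c) = 184 - 10*c)
J(√((360 - 1*(-359)) + 563)) + y(-1638) = (184 - 10*√((360 - 1*(-359)) + 563)) + 175 = (184 - 10*√((360 + 359) + 563)) + 175 = (184 - 10*√(719 + 563)) + 175 = (184 - 10*√1282) + 175 = 359 - 10*√1282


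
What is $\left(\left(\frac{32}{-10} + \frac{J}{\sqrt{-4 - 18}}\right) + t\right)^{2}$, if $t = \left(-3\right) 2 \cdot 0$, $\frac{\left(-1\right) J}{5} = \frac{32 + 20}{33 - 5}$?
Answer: $\frac{170343}{26950} - \frac{208 i \sqrt{22}}{77} \approx 6.3207 - 12.67 i$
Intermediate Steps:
$J = - \frac{65}{7}$ ($J = - 5 \frac{32 + 20}{33 - 5} = - 5 \cdot \frac{52}{28} = - 5 \cdot 52 \cdot \frac{1}{28} = \left(-5\right) \frac{13}{7} = - \frac{65}{7} \approx -9.2857$)
$t = 0$ ($t = \left(-6\right) 0 = 0$)
$\left(\left(\frac{32}{-10} + \frac{J}{\sqrt{-4 - 18}}\right) + t\right)^{2} = \left(\left(\frac{32}{-10} - \frac{65}{7 \sqrt{-4 - 18}}\right) + 0\right)^{2} = \left(\left(32 \left(- \frac{1}{10}\right) - \frac{65}{7 \sqrt{-22}}\right) + 0\right)^{2} = \left(\left(- \frac{16}{5} - \frac{65}{7 i \sqrt{22}}\right) + 0\right)^{2} = \left(\left(- \frac{16}{5} - \frac{65 \left(- \frac{i \sqrt{22}}{22}\right)}{7}\right) + 0\right)^{2} = \left(\left(- \frac{16}{5} + \frac{65 i \sqrt{22}}{154}\right) + 0\right)^{2} = \left(- \frac{16}{5} + \frac{65 i \sqrt{22}}{154}\right)^{2}$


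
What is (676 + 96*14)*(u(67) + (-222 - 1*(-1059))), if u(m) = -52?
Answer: 1585700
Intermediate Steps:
(676 + 96*14)*(u(67) + (-222 - 1*(-1059))) = (676 + 96*14)*(-52 + (-222 - 1*(-1059))) = (676 + 1344)*(-52 + (-222 + 1059)) = 2020*(-52 + 837) = 2020*785 = 1585700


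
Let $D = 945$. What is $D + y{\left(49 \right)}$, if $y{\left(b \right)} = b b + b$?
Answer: $3395$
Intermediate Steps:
$y{\left(b \right)} = b + b^{2}$ ($y{\left(b \right)} = b^{2} + b = b + b^{2}$)
$D + y{\left(49 \right)} = 945 + 49 \left(1 + 49\right) = 945 + 49 \cdot 50 = 945 + 2450 = 3395$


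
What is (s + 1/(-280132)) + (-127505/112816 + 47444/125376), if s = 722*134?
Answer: 374357461578917447/3869437823988 ≈ 96747.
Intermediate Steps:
s = 96748
(s + 1/(-280132)) + (-127505/112816 + 47444/125376) = (96748 + 1/(-280132)) + (-127505/112816 + 47444/125376) = (96748 - 1/280132) + (-127505*1/112816 + 47444*(1/125376)) = 27102210735/280132 + (-127505/112816 + 11861/31344) = 27102210735/280132 - 10384399/13812909 = 374357461578917447/3869437823988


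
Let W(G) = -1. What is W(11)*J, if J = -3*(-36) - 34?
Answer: -74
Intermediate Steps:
J = 74 (J = 108 - 34 = 74)
W(11)*J = -1*74 = -74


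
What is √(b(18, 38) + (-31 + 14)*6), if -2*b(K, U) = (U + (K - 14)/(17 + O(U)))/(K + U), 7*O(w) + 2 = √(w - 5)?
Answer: √(-9387574 - 80234*√33)/(28*√(117 + √33)) ≈ 10.116*I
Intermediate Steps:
O(w) = -2/7 + √(-5 + w)/7 (O(w) = -2/7 + √(w - 5)/7 = -2/7 + √(-5 + w)/7)
b(K, U) = -(U + (-14 + K)/(117/7 + √(-5 + U)/7))/(2*(K + U)) (b(K, U) = -(U + (K - 14)/(17 + (-2/7 + √(-5 + U)/7)))/(2*(K + U)) = -(U + (-14 + K)/(117/7 + √(-5 + U)/7))/(2*(K + U)))
√(b(18, 38) + (-31 + 14)*6) = √((98 - 117*38 - 7*18 - 1*38*√(-5 + 38))/(2*(117*18 + 117*38 + 18*√(-5 + 38) + 38*√(-5 + 38))) + (-31 + 14)*6) = √((98 - 4446 - 126 - 1*38*√33)/(2*(2106 + 4446 + 18*√33 + 38*√33)) - 17*6) = √((98 - 4446 - 126 - 38*√33)/(2*(6552 + 56*√33)) - 102) = √((-4474 - 38*√33)/(2*(6552 + 56*√33)) - 102) = √(-102 + (-4474 - 38*√33)/(2*(6552 + 56*√33)))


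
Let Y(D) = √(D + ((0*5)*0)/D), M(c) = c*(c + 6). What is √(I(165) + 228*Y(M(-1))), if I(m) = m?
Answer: √(165 + 228*I*√5) ≈ 18.72 + 13.617*I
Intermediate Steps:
M(c) = c*(6 + c)
Y(D) = √D (Y(D) = √(D + (0*0)/D) = √(D + 0/D) = √(D + 0) = √D)
√(I(165) + 228*Y(M(-1))) = √(165 + 228*√(-(6 - 1))) = √(165 + 228*√(-1*5)) = √(165 + 228*√(-5)) = √(165 + 228*(I*√5)) = √(165 + 228*I*√5)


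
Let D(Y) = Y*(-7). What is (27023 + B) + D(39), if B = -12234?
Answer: 14516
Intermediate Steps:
D(Y) = -7*Y
(27023 + B) + D(39) = (27023 - 12234) - 7*39 = 14789 - 273 = 14516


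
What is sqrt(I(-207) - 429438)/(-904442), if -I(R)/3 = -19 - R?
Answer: -3*I*sqrt(47778)/904442 ≈ -0.00072503*I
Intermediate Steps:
I(R) = 57 + 3*R (I(R) = -3*(-19 - R) = 57 + 3*R)
sqrt(I(-207) - 429438)/(-904442) = sqrt((57 + 3*(-207)) - 429438)/(-904442) = sqrt((57 - 621) - 429438)*(-1/904442) = sqrt(-564 - 429438)*(-1/904442) = sqrt(-430002)*(-1/904442) = (3*I*sqrt(47778))*(-1/904442) = -3*I*sqrt(47778)/904442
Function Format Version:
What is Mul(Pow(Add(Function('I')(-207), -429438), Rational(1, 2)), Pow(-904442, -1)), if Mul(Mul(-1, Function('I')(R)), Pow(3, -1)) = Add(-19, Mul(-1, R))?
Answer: Mul(Rational(-3, 904442), I, Pow(47778, Rational(1, 2))) ≈ Mul(-0.00072503, I)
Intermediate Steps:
Function('I')(R) = Add(57, Mul(3, R)) (Function('I')(R) = Mul(-3, Add(-19, Mul(-1, R))) = Add(57, Mul(3, R)))
Mul(Pow(Add(Function('I')(-207), -429438), Rational(1, 2)), Pow(-904442, -1)) = Mul(Pow(Add(Add(57, Mul(3, -207)), -429438), Rational(1, 2)), Pow(-904442, -1)) = Mul(Pow(Add(Add(57, -621), -429438), Rational(1, 2)), Rational(-1, 904442)) = Mul(Pow(Add(-564, -429438), Rational(1, 2)), Rational(-1, 904442)) = Mul(Pow(-430002, Rational(1, 2)), Rational(-1, 904442)) = Mul(Mul(3, I, Pow(47778, Rational(1, 2))), Rational(-1, 904442)) = Mul(Rational(-3, 904442), I, Pow(47778, Rational(1, 2)))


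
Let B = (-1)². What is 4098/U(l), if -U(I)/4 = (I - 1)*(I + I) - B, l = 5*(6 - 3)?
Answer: -2049/838 ≈ -2.4451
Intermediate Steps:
B = 1
l = 15 (l = 5*3 = 15)
U(I) = 4 - 8*I*(-1 + I) (U(I) = -4*((I - 1)*(I + I) - 1*1) = -4*((-1 + I)*(2*I) - 1) = -4*(2*I*(-1 + I) - 1) = -4*(-1 + 2*I*(-1 + I)) = 4 - 8*I*(-1 + I))
4098/U(l) = 4098/(4 - 8*15² + 8*15) = 4098/(4 - 8*225 + 120) = 4098/(4 - 1800 + 120) = 4098/(-1676) = 4098*(-1/1676) = -2049/838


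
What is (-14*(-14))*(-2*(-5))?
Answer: 1960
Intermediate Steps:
(-14*(-14))*(-2*(-5)) = 196*10 = 1960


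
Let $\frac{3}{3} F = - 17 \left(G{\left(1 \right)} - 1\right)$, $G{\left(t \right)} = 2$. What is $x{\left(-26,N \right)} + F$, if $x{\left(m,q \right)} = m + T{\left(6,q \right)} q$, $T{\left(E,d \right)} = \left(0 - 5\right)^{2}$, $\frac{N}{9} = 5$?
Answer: $1082$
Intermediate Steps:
$N = 45$ ($N = 9 \cdot 5 = 45$)
$T{\left(E,d \right)} = 25$ ($T{\left(E,d \right)} = \left(-5\right)^{2} = 25$)
$x{\left(m,q \right)} = m + 25 q$
$F = -17$ ($F = - 17 \left(2 - 1\right) = \left(-17\right) 1 = -17$)
$x{\left(-26,N \right)} + F = \left(-26 + 25 \cdot 45\right) - 17 = \left(-26 + 1125\right) - 17 = 1099 - 17 = 1082$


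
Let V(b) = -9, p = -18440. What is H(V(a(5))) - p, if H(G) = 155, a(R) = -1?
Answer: 18595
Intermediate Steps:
H(V(a(5))) - p = 155 - 1*(-18440) = 155 + 18440 = 18595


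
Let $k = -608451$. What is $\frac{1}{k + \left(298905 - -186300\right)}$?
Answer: $- \frac{1}{123246} \approx -8.1139 \cdot 10^{-6}$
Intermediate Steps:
$\frac{1}{k + \left(298905 - -186300\right)} = \frac{1}{-608451 + \left(298905 - -186300\right)} = \frac{1}{-608451 + \left(298905 + 186300\right)} = \frac{1}{-608451 + 485205} = \frac{1}{-123246} = - \frac{1}{123246}$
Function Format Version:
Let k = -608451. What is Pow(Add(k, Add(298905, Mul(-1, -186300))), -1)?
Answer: Rational(-1, 123246) ≈ -8.1139e-6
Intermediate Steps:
Pow(Add(k, Add(298905, Mul(-1, -186300))), -1) = Pow(Add(-608451, Add(298905, Mul(-1, -186300))), -1) = Pow(Add(-608451, Add(298905, 186300)), -1) = Pow(Add(-608451, 485205), -1) = Pow(-123246, -1) = Rational(-1, 123246)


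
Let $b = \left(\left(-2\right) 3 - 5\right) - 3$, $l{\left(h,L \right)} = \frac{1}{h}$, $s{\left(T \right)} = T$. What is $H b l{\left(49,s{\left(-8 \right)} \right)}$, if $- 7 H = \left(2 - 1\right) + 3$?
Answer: $\frac{8}{49} \approx 0.16327$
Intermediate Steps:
$H = - \frac{4}{7}$ ($H = - \frac{\left(2 - 1\right) + 3}{7} = - \frac{1 + 3}{7} = \left(- \frac{1}{7}\right) 4 = - \frac{4}{7} \approx -0.57143$)
$b = -14$ ($b = \left(-6 - 5\right) - 3 = -11 - 3 = -14$)
$H b l{\left(49,s{\left(-8 \right)} \right)} = \frac{\left(- \frac{4}{7}\right) \left(-14\right)}{49} = 8 \cdot \frac{1}{49} = \frac{8}{49}$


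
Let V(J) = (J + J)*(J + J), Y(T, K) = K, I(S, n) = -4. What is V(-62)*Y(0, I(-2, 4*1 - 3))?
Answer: -61504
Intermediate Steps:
V(J) = 4*J**2 (V(J) = (2*J)*(2*J) = 4*J**2)
V(-62)*Y(0, I(-2, 4*1 - 3)) = (4*(-62)**2)*(-4) = (4*3844)*(-4) = 15376*(-4) = -61504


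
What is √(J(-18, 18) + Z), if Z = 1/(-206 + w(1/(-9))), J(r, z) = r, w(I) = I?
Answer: 3*I*√6883905/1855 ≈ 4.2432*I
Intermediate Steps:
Z = -9/1855 (Z = 1/(-206 + 1/(-9)) = 1/(-206 - ⅑) = 1/(-1855/9) = -9/1855 ≈ -0.0048518)
√(J(-18, 18) + Z) = √(-18 - 9/1855) = √(-33399/1855) = 3*I*√6883905/1855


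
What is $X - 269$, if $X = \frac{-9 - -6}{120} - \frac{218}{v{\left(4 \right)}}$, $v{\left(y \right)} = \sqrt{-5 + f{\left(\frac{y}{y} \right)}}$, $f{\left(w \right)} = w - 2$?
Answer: $- \frac{10761}{40} + \frac{109 i \sqrt{6}}{3} \approx -269.02 + 88.998 i$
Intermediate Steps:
$f{\left(w \right)} = -2 + w$
$v{\left(y \right)} = i \sqrt{6}$ ($v{\left(y \right)} = \sqrt{-5 - \left(2 - \frac{y}{y}\right)} = \sqrt{-5 + \left(-2 + 1\right)} = \sqrt{-5 - 1} = \sqrt{-6} = i \sqrt{6}$)
$X = - \frac{1}{40} + \frac{109 i \sqrt{6}}{3}$ ($X = \frac{-9 - -6}{120} - \frac{218}{i \sqrt{6}} = \left(-9 + 6\right) \frac{1}{120} - 218 \left(- \frac{i \sqrt{6}}{6}\right) = \left(-3\right) \frac{1}{120} + \frac{109 i \sqrt{6}}{3} = - \frac{1}{40} + \frac{109 i \sqrt{6}}{3} \approx -0.025 + 88.998 i$)
$X - 269 = \left(- \frac{1}{40} + \frac{109 i \sqrt{6}}{3}\right) - 269 = - \frac{10761}{40} + \frac{109 i \sqrt{6}}{3}$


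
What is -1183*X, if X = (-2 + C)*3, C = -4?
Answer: 21294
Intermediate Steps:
X = -18 (X = (-2 - 4)*3 = -6*3 = -18)
-1183*X = -1183*(-18) = 21294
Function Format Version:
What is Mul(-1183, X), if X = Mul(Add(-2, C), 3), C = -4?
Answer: 21294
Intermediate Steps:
X = -18 (X = Mul(Add(-2, -4), 3) = Mul(-6, 3) = -18)
Mul(-1183, X) = Mul(-1183, -18) = 21294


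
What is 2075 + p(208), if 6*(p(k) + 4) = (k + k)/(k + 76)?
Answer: 441175/213 ≈ 2071.2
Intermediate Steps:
p(k) = -4 + k/(3*(76 + k)) (p(k) = -4 + ((k + k)/(k + 76))/6 = -4 + ((2*k)/(76 + k))/6 = -4 + (2*k/(76 + k))/6 = -4 + k/(3*(76 + k)))
2075 + p(208) = 2075 + (-912 - 11*208)/(3*(76 + 208)) = 2075 + (1/3)*(-912 - 2288)/284 = 2075 + (1/3)*(1/284)*(-3200) = 2075 - 800/213 = 441175/213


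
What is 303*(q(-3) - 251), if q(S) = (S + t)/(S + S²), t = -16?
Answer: -154025/2 ≈ -77013.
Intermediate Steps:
q(S) = (-16 + S)/(S + S²) (q(S) = (S - 16)/(S + S²) = (-16 + S)/(S + S²))
303*(q(-3) - 251) = 303*((-16 - 3)/((-3)*(1 - 3)) - 251) = 303*(-⅓*(-19)/(-2) - 251) = 303*(-⅓*(-½)*(-19) - 251) = 303*(-19/6 - 251) = 303*(-1525/6) = -154025/2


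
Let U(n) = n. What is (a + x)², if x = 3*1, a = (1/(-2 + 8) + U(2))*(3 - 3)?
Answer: 9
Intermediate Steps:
a = 0 (a = (1/(-2 + 8) + 2)*(3 - 3) = (1/6 + 2)*0 = (⅙ + 2)*0 = (13/6)*0 = 0)
x = 3
(a + x)² = (0 + 3)² = 3² = 9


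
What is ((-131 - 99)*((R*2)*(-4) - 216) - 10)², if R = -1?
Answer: 2287708900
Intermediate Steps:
((-131 - 99)*((R*2)*(-4) - 216) - 10)² = ((-131 - 99)*(-1*2*(-4) - 216) - 10)² = (-230*(-2*(-4) - 216) - 10)² = (-230*(8 - 216) - 10)² = (-230*(-208) - 10)² = (47840 - 10)² = 47830² = 2287708900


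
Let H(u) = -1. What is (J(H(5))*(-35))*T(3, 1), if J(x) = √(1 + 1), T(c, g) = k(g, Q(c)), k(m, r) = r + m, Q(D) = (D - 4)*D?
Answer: 70*√2 ≈ 98.995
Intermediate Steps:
Q(D) = D*(-4 + D) (Q(D) = (-4 + D)*D = D*(-4 + D))
k(m, r) = m + r
T(c, g) = g + c*(-4 + c)
J(x) = √2
(J(H(5))*(-35))*T(3, 1) = (√2*(-35))*(1 + 3*(-4 + 3)) = (-35*√2)*(1 + 3*(-1)) = (-35*√2)*(1 - 3) = -35*√2*(-2) = 70*√2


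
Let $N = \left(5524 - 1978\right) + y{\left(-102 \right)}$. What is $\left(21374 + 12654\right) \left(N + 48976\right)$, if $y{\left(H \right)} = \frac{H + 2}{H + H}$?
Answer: $\frac{91149000116}{51} \approx 1.7872 \cdot 10^{9}$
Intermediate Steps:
$y{\left(H \right)} = \frac{2 + H}{2 H}$
$N = \frac{180871}{51}$ ($N = \left(5524 - 1978\right) + \frac{2 - 102}{2 \left(-102\right)} = 3546 + \frac{1}{2} \left(- \frac{1}{102}\right) \left(-100\right) = 3546 + \frac{25}{51} = \frac{180871}{51} \approx 3546.5$)
$\left(21374 + 12654\right) \left(N + 48976\right) = \left(21374 + 12654\right) \left(\frac{180871}{51} + 48976\right) = 34028 \cdot \frac{2678647}{51} = \frac{91149000116}{51}$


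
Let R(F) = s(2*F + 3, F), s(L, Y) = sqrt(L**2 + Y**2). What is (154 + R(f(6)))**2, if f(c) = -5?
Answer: (154 + sqrt(74))**2 ≈ 26440.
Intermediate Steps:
R(F) = sqrt(F**2 + (3 + 2*F)**2) (R(F) = sqrt((2*F + 3)**2 + F**2) = sqrt((3 + 2*F)**2 + F**2) = sqrt(F**2 + (3 + 2*F)**2))
(154 + R(f(6)))**2 = (154 + sqrt((-5)**2 + (3 + 2*(-5))**2))**2 = (154 + sqrt(25 + (3 - 10)**2))**2 = (154 + sqrt(25 + (-7)**2))**2 = (154 + sqrt(25 + 49))**2 = (154 + sqrt(74))**2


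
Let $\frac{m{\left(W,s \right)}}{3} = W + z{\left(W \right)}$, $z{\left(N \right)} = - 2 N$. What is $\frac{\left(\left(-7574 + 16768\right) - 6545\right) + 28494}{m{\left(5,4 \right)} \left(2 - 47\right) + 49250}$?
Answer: $\frac{31143}{49925} \approx 0.6238$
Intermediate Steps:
$m{\left(W,s \right)} = - 3 W$ ($m{\left(W,s \right)} = 3 \left(W - 2 W\right) = 3 \left(- W\right) = - 3 W$)
$\frac{\left(\left(-7574 + 16768\right) - 6545\right) + 28494}{m{\left(5,4 \right)} \left(2 - 47\right) + 49250} = \frac{\left(\left(-7574 + 16768\right) - 6545\right) + 28494}{\left(-3\right) 5 \left(2 - 47\right) + 49250} = \frac{\left(9194 - 6545\right) + 28494}{\left(-15\right) \left(-45\right) + 49250} = \frac{2649 + 28494}{675 + 49250} = \frac{31143}{49925}$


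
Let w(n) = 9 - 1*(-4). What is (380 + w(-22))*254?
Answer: 99822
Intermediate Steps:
w(n) = 13 (w(n) = 9 + 4 = 13)
(380 + w(-22))*254 = (380 + 13)*254 = 393*254 = 99822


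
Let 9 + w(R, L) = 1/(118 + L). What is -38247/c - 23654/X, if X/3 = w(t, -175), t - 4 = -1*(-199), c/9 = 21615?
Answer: 1324385272/1515015 ≈ 874.17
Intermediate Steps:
c = 194535 (c = 9*21615 = 194535)
t = 203 (t = 4 - 1*(-199) = 4 + 199 = 203)
w(R, L) = -9 + 1/(118 + L)
X = -514/19 (X = 3*((-1061 - 9*(-175))/(118 - 175)) = 3*((-1061 + 1575)/(-57)) = 3*(-1/57*514) = 3*(-514/57) = -514/19 ≈ -27.053)
-38247/c - 23654/X = -38247/194535 - 23654/(-514/19) = -38247*1/194535 - 23654*(-19/514) = -1159/5895 + 224713/257 = 1324385272/1515015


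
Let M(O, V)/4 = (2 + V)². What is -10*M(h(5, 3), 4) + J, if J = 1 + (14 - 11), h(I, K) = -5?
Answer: -1436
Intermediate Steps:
J = 4 (J = 1 + 3 = 4)
M(O, V) = 4*(2 + V)²
-10*M(h(5, 3), 4) + J = -40*(2 + 4)² + 4 = -40*6² + 4 = -40*36 + 4 = -10*144 + 4 = -1440 + 4 = -1436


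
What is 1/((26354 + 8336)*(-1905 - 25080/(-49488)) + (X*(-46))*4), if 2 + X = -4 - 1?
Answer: -1031/68113614497 ≈ -1.5136e-8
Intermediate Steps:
X = -7 (X = -2 + (-4 - 1) = -2 - 5 = -7)
1/((26354 + 8336)*(-1905 - 25080/(-49488)) + (X*(-46))*4) = 1/((26354 + 8336)*(-1905 - 25080/(-49488)) - 7*(-46)*4) = 1/(34690*(-1905 - 25080*(-1/49488)) + 322*4) = 1/(34690*(-1905 + 1045/2062) + 1288) = 1/(34690*(-3927065/2062) + 1288) = 1/(-68114942425/1031 + 1288) = 1/(-68113614497/1031) = -1031/68113614497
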